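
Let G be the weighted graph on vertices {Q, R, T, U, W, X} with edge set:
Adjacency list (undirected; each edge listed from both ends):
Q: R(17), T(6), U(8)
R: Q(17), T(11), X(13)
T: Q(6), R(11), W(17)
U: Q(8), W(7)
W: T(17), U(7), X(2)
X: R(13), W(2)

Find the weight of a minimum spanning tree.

Sort edges by weight, then run Kruskal:
W X (2): add. Components now {Q} {W,X} {U} {T} {R}
Q T (6): add. Components now {Q,T} {W,X} {U} {R}
U W (7): add. Components now {Q,T} {U,W,X} {R}
Q U (8): add. Components now {Q,T,U,W,X} {R}
R T (11): add. Components now {Q,R,T,U,W,X}
MST edges: W X, Q T, U W, Q U, R T; total weight 2+6+7+8+11 = 34.

34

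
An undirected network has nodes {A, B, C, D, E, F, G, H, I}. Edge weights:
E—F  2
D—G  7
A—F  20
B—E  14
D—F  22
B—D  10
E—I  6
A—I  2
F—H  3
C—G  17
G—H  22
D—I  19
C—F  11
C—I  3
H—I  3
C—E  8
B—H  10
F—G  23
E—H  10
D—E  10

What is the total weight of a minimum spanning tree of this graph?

40

Sort edges by weight, then run Kruskal:
A—I (2): add — endpoints in different components.
E—F (2): add — endpoints in different components.
C—I (3): add — endpoints in different components.
F—H (3): add — endpoints in different components.
H—I (3): add — endpoints in different components.
E—I (6): skip — E and I already connected.
D—G (7): add — endpoints in different components.
C—E (8): skip — C and E already connected.
B—D (10): add — endpoints in different components.
B—H (10): add — endpoints in different components.
MST edges: A—I, E—F, C—I, F—H, H—I, D—G, B—D, B—H; total weight 2+2+3+3+3+7+10+10 = 40.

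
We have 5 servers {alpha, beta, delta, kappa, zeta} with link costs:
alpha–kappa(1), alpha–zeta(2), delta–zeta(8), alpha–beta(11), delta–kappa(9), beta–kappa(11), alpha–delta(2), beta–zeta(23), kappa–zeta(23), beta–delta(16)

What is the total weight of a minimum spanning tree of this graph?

Prim's algorithm from delta:
Step 1: frontier [alpha–delta 2, delta–zeta 8, delta–kappa 9, beta–delta 16] → take alpha–delta (2); add alpha.
Step 2: frontier [alpha–kappa 1, alpha–zeta 2, alpha–beta 11, delta–zeta 8, delta–kappa 9, beta–delta 16] → take alpha–kappa (1); add kappa.
Step 3: frontier [alpha–zeta 2, alpha–beta 11, delta–zeta 8, beta–delta 16, beta–kappa 11, kappa–zeta 23] → take alpha–zeta (2); add zeta.
Step 4: frontier [alpha–beta 11, beta–delta 16, beta–kappa 11, beta–zeta 23] → take alpha–beta (11); add beta.
MST edges: alpha–delta, alpha–kappa, alpha–zeta, alpha–beta; total weight 2+1+2+11 = 16.

16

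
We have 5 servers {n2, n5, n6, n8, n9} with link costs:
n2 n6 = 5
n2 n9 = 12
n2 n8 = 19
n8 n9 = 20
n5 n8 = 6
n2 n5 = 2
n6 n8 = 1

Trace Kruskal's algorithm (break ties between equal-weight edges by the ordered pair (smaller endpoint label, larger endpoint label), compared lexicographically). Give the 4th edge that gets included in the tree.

n2-n9

Sort edges by weight, then run Kruskal:
n6 n8 (1): add — endpoints in different components.
n2 n5 (2): add — endpoints in different components.
n2 n6 (5): add — endpoints in different components.
n5 n8 (6): skip — n8 and n5 already connected.
n2 n9 (12): add — endpoints in different components.
The 4th edge added is n2 n9.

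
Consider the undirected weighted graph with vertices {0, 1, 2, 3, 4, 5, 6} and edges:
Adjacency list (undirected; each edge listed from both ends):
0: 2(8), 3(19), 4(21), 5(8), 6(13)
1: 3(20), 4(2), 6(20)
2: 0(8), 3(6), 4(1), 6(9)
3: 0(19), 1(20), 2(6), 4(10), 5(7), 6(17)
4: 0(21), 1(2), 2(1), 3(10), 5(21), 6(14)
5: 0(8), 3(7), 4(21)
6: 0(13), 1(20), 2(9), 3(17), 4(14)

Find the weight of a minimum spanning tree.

33

Kruskal: consider edges lightest-first.
2 4 (1): add. Components now {0} {1} {2,4} {3} {5} {6}
1 4 (2): add. Components now {0} {1,2,4} {3} {5} {6}
2 3 (6): add. Components now {0} {1,2,3,4} {5} {6}
3 5 (7): add. Components now {0} {1,2,3,4,5} {6}
0 2 (8): add. Components now {0,1,2,3,4,5} {6}
0 5 (8): skip — 0 and 5 already connected.
2 6 (9): add. Components now {0,1,2,3,4,5,6}
MST edges: 2 4, 1 4, 2 3, 3 5, 0 2, 2 6; total weight 1+2+6+7+8+9 = 33.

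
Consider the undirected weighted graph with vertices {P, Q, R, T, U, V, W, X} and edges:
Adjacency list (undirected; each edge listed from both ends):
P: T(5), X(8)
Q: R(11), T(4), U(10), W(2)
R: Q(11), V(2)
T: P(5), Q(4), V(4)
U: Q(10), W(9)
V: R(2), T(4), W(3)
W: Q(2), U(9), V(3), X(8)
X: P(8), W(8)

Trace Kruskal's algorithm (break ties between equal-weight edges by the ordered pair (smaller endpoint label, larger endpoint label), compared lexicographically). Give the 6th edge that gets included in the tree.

Kruskal's algorithm — process edges by increasing weight (ties by edge label):
Q W (2): add — endpoints in different components.
R V (2): add — endpoints in different components.
V W (3): add — endpoints in different components.
Q T (4): add — endpoints in different components.
T V (4): skip — T and V already connected.
P T (5): add — endpoints in different components.
P X (8): add — endpoints in different components.
W X (8): skip — X and W already connected.
U W (9): add — endpoints in different components.
The 6th edge added is P X.

P-X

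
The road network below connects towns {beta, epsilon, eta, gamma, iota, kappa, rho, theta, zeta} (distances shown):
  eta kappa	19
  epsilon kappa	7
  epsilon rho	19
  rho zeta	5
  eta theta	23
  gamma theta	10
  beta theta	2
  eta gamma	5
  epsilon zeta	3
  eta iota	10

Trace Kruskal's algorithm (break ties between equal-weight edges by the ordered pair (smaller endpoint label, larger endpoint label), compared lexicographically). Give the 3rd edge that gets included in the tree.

eta-gamma

Sort edges by weight, then run Kruskal:
beta theta (2): add — endpoints in different components.
epsilon zeta (3): add — endpoints in different components.
eta gamma (5): add — endpoints in different components.
rho zeta (5): add — endpoints in different components.
epsilon kappa (7): add — endpoints in different components.
eta iota (10): add — endpoints in different components.
gamma theta (10): add — endpoints in different components.
epsilon rho (19): skip — rho and epsilon already connected.
eta kappa (19): add — endpoints in different components.
The 3rd edge added is eta gamma.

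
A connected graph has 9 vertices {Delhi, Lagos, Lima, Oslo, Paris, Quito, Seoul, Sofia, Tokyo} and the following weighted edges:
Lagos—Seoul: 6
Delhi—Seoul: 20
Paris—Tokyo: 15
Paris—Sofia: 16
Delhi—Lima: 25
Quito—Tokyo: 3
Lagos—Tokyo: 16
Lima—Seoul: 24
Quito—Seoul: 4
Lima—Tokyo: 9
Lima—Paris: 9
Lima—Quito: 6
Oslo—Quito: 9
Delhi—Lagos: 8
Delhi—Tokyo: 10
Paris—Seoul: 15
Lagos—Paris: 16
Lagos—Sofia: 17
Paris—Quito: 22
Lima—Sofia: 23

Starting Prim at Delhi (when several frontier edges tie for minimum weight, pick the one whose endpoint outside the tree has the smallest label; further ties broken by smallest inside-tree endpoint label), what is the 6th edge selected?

Oslo-Quito

Grow the tree from Delhi using Prim:
Step 1: cheapest edge leaving the tree is Delhi—Lagos (8); add Lagos.
Step 2: cheapest edge leaving the tree is Lagos—Seoul (6); add Seoul.
Step 3: cheapest edge leaving the tree is Quito—Seoul (4); add Quito.
Step 4: cheapest edge leaving the tree is Quito—Tokyo (3); add Tokyo.
Step 5: cheapest edge leaving the tree is Lima—Quito (6); add Lima.
Step 6: cheapest edge leaving the tree is Oslo—Quito (9); add Oslo.
Step 7: cheapest edge leaving the tree is Lima—Paris (9); add Paris.
Step 8: cheapest edge leaving the tree is Paris—Sofia (16); add Sofia.
The 6th edge added is Oslo—Quito.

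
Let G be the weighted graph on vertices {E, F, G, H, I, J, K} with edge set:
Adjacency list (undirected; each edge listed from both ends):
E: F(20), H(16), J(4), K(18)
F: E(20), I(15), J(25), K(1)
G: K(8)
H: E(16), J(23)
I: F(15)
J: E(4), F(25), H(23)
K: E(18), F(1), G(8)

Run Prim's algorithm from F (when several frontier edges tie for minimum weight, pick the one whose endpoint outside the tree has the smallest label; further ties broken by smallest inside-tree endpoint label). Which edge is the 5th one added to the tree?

E-J

Prim's algorithm from F:
Step 1: frontier [F K 1, F I 15, E F 20, F J 25] → take F K (1); add K.
Step 2: frontier [F I 15, E F 20, F J 25, G K 8, E K 18] → take G K (8); add G.
Step 3: frontier [F I 15, E F 20, F J 25, E K 18] → take F I (15); add I.
Step 4: frontier [E F 20, F J 25, E K 18] → take E K (18); add E.
Step 5: frontier [E J 4, E H 16, F J 25] → take E J (4); add J.
Step 6: frontier [E H 16, H J 23] → take E H (16); add H.
The 5th edge added is E J.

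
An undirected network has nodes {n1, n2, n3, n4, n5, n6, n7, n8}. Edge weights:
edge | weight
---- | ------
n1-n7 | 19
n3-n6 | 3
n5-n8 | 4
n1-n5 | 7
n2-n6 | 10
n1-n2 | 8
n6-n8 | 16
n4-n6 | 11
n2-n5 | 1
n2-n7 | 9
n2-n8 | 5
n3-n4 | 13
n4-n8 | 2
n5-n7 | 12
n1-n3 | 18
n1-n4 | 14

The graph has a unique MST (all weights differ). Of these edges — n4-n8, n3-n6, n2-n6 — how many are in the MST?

3

Sort edges by weight, then run Kruskal:
n2-n5 (1): add — endpoints in different components.
n4-n8 (2): add — endpoints in different components.
n3-n6 (3): add — endpoints in different components.
n5-n8 (4): add — endpoints in different components.
n2-n8 (5): skip — n2 and n8 already connected.
n1-n5 (7): add — endpoints in different components.
n1-n2 (8): skip — n2 and n1 already connected.
n2-n7 (9): add — endpoints in different components.
n2-n6 (10): add — endpoints in different components.
MST edge set: {n2-n5, n4-n8, n3-n6, n5-n8, n1-n5, n2-n7, n2-n6}.
Of the listed edges, {n4-n8, n3-n6, n2-n6} are in the MST → 3.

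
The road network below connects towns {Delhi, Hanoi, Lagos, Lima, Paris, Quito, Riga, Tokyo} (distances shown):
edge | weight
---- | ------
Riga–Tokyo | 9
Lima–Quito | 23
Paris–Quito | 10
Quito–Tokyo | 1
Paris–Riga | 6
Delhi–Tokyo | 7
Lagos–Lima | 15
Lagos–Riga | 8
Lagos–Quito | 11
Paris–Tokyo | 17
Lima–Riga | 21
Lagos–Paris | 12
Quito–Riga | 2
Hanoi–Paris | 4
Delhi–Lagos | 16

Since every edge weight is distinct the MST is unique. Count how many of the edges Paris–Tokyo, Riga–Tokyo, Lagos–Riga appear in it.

1

Sort edges by weight, then run Kruskal:
Quito–Tokyo (1): add — endpoints in different components.
Quito–Riga (2): add — endpoints in different components.
Hanoi–Paris (4): add — endpoints in different components.
Paris–Riga (6): add — endpoints in different components.
Delhi–Tokyo (7): add — endpoints in different components.
Lagos–Riga (8): add — endpoints in different components.
Riga–Tokyo (9): skip — Tokyo and Riga already connected.
Paris–Quito (10): skip — Paris and Quito already connected.
Lagos–Quito (11): skip — Quito and Lagos already connected.
Lagos–Paris (12): skip — Paris and Lagos already connected.
Lagos–Lima (15): add — endpoints in different components.
MST edge set: {Quito–Tokyo, Quito–Riga, Hanoi–Paris, Paris–Riga, Delhi–Tokyo, Lagos–Riga, Lagos–Lima}.
Of the listed edges, {Lagos–Riga} are in the MST → 1.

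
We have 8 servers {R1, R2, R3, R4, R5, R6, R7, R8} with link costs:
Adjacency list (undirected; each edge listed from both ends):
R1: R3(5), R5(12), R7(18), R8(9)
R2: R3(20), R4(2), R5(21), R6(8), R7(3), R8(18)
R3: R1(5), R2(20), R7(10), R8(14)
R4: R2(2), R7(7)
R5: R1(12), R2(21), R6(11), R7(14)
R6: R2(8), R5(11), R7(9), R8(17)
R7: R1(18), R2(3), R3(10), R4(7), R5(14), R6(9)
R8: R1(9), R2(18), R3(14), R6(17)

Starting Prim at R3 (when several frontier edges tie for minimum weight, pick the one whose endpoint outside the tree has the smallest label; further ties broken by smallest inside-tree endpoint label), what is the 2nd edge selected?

Prim, starting at R3.
Step 1: cheapest edge leaving the tree is R1—R3 (5); add R1.
Step 2: cheapest edge leaving the tree is R1—R8 (9); add R8.
Step 3: cheapest edge leaving the tree is R3—R7 (10); add R7.
Step 4: cheapest edge leaving the tree is R2—R7 (3); add R2.
Step 5: cheapest edge leaving the tree is R2—R4 (2); add R4.
Step 6: cheapest edge leaving the tree is R2—R6 (8); add R6.
Step 7: cheapest edge leaving the tree is R5—R6 (11); add R5.
The 2nd edge added is R1—R8.

R1-R8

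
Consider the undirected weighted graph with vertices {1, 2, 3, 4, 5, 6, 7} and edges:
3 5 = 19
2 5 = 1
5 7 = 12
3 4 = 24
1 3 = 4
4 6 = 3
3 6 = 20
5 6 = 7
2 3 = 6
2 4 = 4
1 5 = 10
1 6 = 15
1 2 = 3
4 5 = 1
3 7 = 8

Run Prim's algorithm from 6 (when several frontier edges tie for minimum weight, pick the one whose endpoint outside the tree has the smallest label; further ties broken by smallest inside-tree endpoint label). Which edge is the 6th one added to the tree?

Prim's algorithm from 6:
Step 1: cheapest edge leaving the tree is 4 6 (3); add 4.
Step 2: cheapest edge leaving the tree is 4 5 (1); add 5.
Step 3: cheapest edge leaving the tree is 2 5 (1); add 2.
Step 4: cheapest edge leaving the tree is 1 2 (3); add 1.
Step 5: cheapest edge leaving the tree is 1 3 (4); add 3.
Step 6: cheapest edge leaving the tree is 3 7 (8); add 7.
The 6th edge added is 3 7.

3-7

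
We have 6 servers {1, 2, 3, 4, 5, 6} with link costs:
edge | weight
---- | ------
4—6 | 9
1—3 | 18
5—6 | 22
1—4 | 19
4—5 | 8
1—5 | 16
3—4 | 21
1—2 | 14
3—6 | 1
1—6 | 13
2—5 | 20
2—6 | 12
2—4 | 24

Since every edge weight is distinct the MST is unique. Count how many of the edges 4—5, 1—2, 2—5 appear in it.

Sort edges by weight, then run Kruskal:
3—6 (1): add — endpoints in different components.
4—5 (8): add — endpoints in different components.
4—6 (9): add — endpoints in different components.
2—6 (12): add — endpoints in different components.
1—6 (13): add — endpoints in different components.
MST edge set: {3—6, 4—5, 4—6, 2—6, 1—6}.
Of the listed edges, {4—5} are in the MST → 1.

1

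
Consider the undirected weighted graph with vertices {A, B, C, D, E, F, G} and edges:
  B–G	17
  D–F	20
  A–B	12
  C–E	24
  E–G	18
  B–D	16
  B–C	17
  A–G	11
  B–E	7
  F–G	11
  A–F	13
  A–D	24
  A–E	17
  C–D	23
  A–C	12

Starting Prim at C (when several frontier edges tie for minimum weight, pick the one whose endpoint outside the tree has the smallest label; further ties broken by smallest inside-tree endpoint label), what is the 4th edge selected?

Prim, starting at C.
Step 1: cheapest edge leaving the tree is A–C (12); add A.
Step 2: cheapest edge leaving the tree is A–G (11); add G.
Step 3: cheapest edge leaving the tree is F–G (11); add F.
Step 4: cheapest edge leaving the tree is A–B (12); add B.
Step 5: cheapest edge leaving the tree is B–E (7); add E.
Step 6: cheapest edge leaving the tree is B–D (16); add D.
The 4th edge added is A–B.

A-B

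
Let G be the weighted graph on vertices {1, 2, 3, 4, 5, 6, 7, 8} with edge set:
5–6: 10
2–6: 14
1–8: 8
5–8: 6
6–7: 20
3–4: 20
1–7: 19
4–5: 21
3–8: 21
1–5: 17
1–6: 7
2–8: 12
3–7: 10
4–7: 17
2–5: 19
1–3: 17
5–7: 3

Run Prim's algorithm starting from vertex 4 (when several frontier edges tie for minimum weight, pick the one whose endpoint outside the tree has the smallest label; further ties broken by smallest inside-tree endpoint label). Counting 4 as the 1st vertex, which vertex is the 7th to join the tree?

3

Prim's algorithm from 4:
Step 1: cheapest edge leaving the tree is 4–7 (17); add 7.
Step 2: cheapest edge leaving the tree is 5–7 (3); add 5.
Step 3: cheapest edge leaving the tree is 5–8 (6); add 8.
Step 4: cheapest edge leaving the tree is 1–8 (8); add 1.
Step 5: cheapest edge leaving the tree is 1–6 (7); add 6.
Step 6: cheapest edge leaving the tree is 3–7 (10); add 3.
Step 7: cheapest edge leaving the tree is 2–8 (12); add 2.
Vertex order: 4, 7, 5, 8, 1, 6, 3, 2. The 7th vertex is 3.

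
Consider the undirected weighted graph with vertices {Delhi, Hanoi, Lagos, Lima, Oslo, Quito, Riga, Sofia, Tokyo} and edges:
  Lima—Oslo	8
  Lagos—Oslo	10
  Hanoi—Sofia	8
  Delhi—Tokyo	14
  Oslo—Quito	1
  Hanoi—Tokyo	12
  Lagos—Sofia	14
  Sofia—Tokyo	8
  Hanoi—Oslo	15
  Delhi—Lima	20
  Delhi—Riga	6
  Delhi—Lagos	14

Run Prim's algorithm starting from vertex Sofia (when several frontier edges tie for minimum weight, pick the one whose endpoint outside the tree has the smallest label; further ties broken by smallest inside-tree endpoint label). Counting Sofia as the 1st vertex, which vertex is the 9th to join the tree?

Lima

Prim's algorithm from Sofia:
Step 1: frontier [Hanoi—Sofia 8, Sofia—Tokyo 8, Lagos—Sofia 14] → take Hanoi—Sofia (8); add Hanoi.
Step 2: frontier [Hanoi—Tokyo 12, Hanoi—Oslo 15, Sofia—Tokyo 8, Lagos—Sofia 14] → take Sofia—Tokyo (8); add Tokyo.
Step 3: frontier [Hanoi—Oslo 15, Lagos—Sofia 14, Delhi—Tokyo 14] → take Delhi—Tokyo (14); add Delhi.
Step 4: frontier [Delhi—Riga 6, Delhi—Lagos 14, Delhi—Lima 20, Hanoi—Oslo 15, Lagos—Sofia 14] → take Delhi—Riga (6); add Riga.
Step 5: frontier [Delhi—Lagos 14, Delhi—Lima 20, Hanoi—Oslo 15, Lagos—Sofia 14] → take Delhi—Lagos (14); add Lagos.
Step 6: frontier [Delhi—Lima 20, Hanoi—Oslo 15, Lagos—Oslo 10] → take Lagos—Oslo (10); add Oslo.
Step 7: frontier [Delhi—Lima 20, Oslo—Quito 1, Lima—Oslo 8] → take Oslo—Quito (1); add Quito.
Step 8: frontier [Delhi—Lima 20, Lima—Oslo 8] → take Lima—Oslo (8); add Lima.
Vertex order: Sofia, Hanoi, Tokyo, Delhi, Riga, Lagos, Oslo, Quito, Lima. The 9th vertex is Lima.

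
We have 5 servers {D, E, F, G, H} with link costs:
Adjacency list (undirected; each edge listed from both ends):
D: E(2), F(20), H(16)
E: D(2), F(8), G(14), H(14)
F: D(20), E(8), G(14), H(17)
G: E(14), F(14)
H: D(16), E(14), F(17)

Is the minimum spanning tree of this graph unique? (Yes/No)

No

Sort edges by weight, then run Kruskal:
D E (2): add — endpoints in different components.
E F (8): add — endpoints in different components.
E G (14): add — endpoints in different components.
E H (14): add — endpoints in different components.
Non-tree edge F G has weight 14, equal to the heaviest edge on its tree cycle — swapping gives another MST of the same weight. Not unique.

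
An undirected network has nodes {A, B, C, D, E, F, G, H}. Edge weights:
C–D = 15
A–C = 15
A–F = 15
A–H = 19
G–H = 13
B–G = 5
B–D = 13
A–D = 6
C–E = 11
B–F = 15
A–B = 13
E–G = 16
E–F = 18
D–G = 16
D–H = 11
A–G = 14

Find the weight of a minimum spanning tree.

Kruskal's algorithm — process edges by increasing weight (ties by edge label):
B–G (5): add — endpoints in different components.
A–D (6): add — endpoints in different components.
C–E (11): add — endpoints in different components.
D–H (11): add — endpoints in different components.
A–B (13): add — endpoints in different components.
B–D (13): skip — B and D already connected.
G–H (13): skip — G and H already connected.
A–G (14): skip — A and G already connected.
A–C (15): add — endpoints in different components.
A–F (15): add — endpoints in different components.
MST edges: B–G, A–D, C–E, D–H, A–B, A–C, A–F; total weight 5+6+11+11+13+15+15 = 76.

76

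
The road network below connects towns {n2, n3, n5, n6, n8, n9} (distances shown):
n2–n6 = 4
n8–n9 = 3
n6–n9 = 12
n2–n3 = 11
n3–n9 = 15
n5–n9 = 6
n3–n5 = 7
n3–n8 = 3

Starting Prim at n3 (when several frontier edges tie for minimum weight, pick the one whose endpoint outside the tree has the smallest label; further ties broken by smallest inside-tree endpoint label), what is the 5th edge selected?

Prim's algorithm from n3:
Step 1: cheapest edge leaving the tree is n3–n8 (3); add n8.
Step 2: cheapest edge leaving the tree is n8–n9 (3); add n9.
Step 3: cheapest edge leaving the tree is n5–n9 (6); add n5.
Step 4: cheapest edge leaving the tree is n2–n3 (11); add n2.
Step 5: cheapest edge leaving the tree is n2–n6 (4); add n6.
The 5th edge added is n2–n6.

n2-n6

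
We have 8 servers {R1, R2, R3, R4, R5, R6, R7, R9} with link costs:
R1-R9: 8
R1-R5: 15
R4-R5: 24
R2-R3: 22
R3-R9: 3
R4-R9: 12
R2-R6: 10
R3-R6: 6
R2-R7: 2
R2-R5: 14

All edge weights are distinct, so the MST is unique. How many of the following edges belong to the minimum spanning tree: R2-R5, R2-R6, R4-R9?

3

Kruskal: consider edges lightest-first.
R2-R7 (2): add — endpoints in different components.
R3-R9 (3): add — endpoints in different components.
R3-R6 (6): add — endpoints in different components.
R1-R9 (8): add — endpoints in different components.
R2-R6 (10): add — endpoints in different components.
R4-R9 (12): add — endpoints in different components.
R2-R5 (14): add — endpoints in different components.
MST edge set: {R2-R7, R3-R9, R3-R6, R1-R9, R2-R6, R4-R9, R2-R5}.
Of the listed edges, {R2-R5, R2-R6, R4-R9} are in the MST → 3.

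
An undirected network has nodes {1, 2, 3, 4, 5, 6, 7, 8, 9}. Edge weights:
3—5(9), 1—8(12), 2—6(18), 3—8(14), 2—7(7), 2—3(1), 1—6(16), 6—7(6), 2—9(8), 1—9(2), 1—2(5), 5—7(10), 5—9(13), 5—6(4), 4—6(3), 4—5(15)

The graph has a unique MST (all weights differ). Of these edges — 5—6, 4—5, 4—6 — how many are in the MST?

Kruskal: consider edges lightest-first.
2—3 (1): add — endpoints in different components.
1—9 (2): add — endpoints in different components.
4—6 (3): add — endpoints in different components.
5—6 (4): add — endpoints in different components.
1—2 (5): add — endpoints in different components.
6—7 (6): add — endpoints in different components.
2—7 (7): add — endpoints in different components.
2—9 (8): skip — 2 and 9 already connected.
3—5 (9): skip — 3 and 5 already connected.
5—7 (10): skip — 5 and 7 already connected.
1—8 (12): add — endpoints in different components.
MST edge set: {2—3, 1—9, 4—6, 5—6, 1—2, 6—7, 2—7, 1—8}.
Of the listed edges, {5—6, 4—6} are in the MST → 2.

2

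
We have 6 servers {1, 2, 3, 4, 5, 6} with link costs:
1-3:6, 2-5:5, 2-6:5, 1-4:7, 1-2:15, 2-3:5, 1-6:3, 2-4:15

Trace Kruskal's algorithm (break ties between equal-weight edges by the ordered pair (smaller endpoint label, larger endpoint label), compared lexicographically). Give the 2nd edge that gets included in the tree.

Sort edges by weight, then run Kruskal:
1-6 (3): add — endpoints in different components.
2-3 (5): add — endpoints in different components.
2-5 (5): add — endpoints in different components.
2-6 (5): add — endpoints in different components.
1-3 (6): skip — 1 and 3 already connected.
1-4 (7): add — endpoints in different components.
The 2nd edge added is 2-3.

2-3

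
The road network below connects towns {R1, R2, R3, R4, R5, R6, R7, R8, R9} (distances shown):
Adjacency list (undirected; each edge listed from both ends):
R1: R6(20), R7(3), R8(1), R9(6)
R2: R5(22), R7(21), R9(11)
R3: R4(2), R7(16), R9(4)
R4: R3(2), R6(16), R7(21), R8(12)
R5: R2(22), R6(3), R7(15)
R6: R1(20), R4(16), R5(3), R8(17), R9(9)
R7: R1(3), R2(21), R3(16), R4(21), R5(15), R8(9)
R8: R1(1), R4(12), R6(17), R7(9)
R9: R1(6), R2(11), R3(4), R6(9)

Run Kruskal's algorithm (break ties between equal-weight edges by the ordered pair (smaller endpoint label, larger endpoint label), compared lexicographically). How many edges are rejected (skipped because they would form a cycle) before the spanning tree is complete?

Sort edges by weight, then run Kruskal:
R1 R8 (1): add — endpoints in different components.
R3 R4 (2): add — endpoints in different components.
R1 R7 (3): add — endpoints in different components.
R5 R6 (3): add — endpoints in different components.
R3 R9 (4): add — endpoints in different components.
R1 R9 (6): add — endpoints in different components.
R6 R9 (9): add — endpoints in different components.
R7 R8 (9): skip — R8 and R7 already connected.
R2 R9 (11): add — endpoints in different components.
Edges rejected before the tree was complete: 1.

1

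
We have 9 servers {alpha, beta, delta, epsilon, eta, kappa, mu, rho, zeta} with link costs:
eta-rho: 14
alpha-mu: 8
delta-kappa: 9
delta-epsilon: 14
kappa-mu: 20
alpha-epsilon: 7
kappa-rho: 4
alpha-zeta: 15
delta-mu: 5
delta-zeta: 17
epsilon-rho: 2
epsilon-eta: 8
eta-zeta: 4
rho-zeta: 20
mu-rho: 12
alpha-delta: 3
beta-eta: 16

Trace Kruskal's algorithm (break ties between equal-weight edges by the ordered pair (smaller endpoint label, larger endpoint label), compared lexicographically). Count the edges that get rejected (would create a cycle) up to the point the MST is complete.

6

Sort edges by weight, then run Kruskal:
epsilon-rho (2): add — endpoints in different components.
alpha-delta (3): add — endpoints in different components.
eta-zeta (4): add — endpoints in different components.
kappa-rho (4): add — endpoints in different components.
delta-mu (5): add — endpoints in different components.
alpha-epsilon (7): add — endpoints in different components.
alpha-mu (8): skip — alpha and mu already connected.
epsilon-eta (8): add — endpoints in different components.
delta-kappa (9): skip — delta and kappa already connected.
mu-rho (12): skip — mu and rho already connected.
delta-epsilon (14): skip — delta and epsilon already connected.
eta-rho (14): skip — rho and eta already connected.
alpha-zeta (15): skip — alpha and zeta already connected.
beta-eta (16): add — endpoints in different components.
Edges rejected before the tree was complete: 6.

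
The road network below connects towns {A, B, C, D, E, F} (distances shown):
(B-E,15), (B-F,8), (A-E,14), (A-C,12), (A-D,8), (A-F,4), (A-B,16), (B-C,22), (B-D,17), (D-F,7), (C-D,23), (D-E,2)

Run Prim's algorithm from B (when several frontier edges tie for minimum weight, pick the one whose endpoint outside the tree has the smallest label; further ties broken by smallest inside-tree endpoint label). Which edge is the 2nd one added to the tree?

Prim's algorithm from B:
Step 1: cheapest edge leaving the tree is B-F (8); add F.
Step 2: cheapest edge leaving the tree is A-F (4); add A.
Step 3: cheapest edge leaving the tree is D-F (7); add D.
Step 4: cheapest edge leaving the tree is D-E (2); add E.
Step 5: cheapest edge leaving the tree is A-C (12); add C.
The 2nd edge added is A-F.

A-F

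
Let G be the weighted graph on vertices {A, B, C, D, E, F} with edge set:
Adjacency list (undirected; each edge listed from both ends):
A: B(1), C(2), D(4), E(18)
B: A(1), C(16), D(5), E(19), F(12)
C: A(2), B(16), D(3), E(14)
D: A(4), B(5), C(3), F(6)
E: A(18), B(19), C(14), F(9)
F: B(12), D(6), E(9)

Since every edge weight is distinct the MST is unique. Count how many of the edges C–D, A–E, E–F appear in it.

Kruskal's algorithm — process edges by increasing weight (ties by edge label):
A–B (1): add — endpoints in different components.
A–C (2): add — endpoints in different components.
C–D (3): add — endpoints in different components.
A–D (4): skip — A and D already connected.
B–D (5): skip — B and D already connected.
D–F (6): add — endpoints in different components.
E–F (9): add — endpoints in different components.
MST edge set: {A–B, A–C, C–D, D–F, E–F}.
Of the listed edges, {C–D, E–F} are in the MST → 2.

2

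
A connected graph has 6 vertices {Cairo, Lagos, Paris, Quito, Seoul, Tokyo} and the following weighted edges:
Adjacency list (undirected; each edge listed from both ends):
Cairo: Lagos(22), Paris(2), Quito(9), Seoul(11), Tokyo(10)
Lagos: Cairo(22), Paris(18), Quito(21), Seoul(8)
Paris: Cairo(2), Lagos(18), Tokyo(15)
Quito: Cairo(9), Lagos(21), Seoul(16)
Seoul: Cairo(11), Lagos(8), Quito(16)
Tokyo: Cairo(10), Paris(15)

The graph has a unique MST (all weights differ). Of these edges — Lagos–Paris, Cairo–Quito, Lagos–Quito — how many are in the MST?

1

Kruskal's algorithm — process edges by increasing weight (ties by edge label):
Cairo–Paris (2): add — endpoints in different components.
Lagos–Seoul (8): add — endpoints in different components.
Cairo–Quito (9): add — endpoints in different components.
Cairo–Tokyo (10): add — endpoints in different components.
Cairo–Seoul (11): add — endpoints in different components.
MST edge set: {Cairo–Paris, Lagos–Seoul, Cairo–Quito, Cairo–Tokyo, Cairo–Seoul}.
Of the listed edges, {Cairo–Quito} are in the MST → 1.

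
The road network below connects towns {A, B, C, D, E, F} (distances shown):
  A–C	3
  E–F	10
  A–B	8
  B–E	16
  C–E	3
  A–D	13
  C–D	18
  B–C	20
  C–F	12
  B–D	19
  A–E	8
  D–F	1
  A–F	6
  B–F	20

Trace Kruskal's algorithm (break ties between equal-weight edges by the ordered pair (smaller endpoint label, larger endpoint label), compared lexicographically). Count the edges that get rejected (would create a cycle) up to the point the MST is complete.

0

Sort edges by weight, then run Kruskal:
D–F (1): add. Components now {A} {B} {C} {D,F} {E}
A–C (3): add. Components now {A,C} {B} {D,F} {E}
C–E (3): add. Components now {A,C,E} {B} {D,F}
A–F (6): add. Components now {A,C,D,E,F} {B}
A–B (8): add. Components now {A,B,C,D,E,F}
Edges rejected before the tree was complete: 0.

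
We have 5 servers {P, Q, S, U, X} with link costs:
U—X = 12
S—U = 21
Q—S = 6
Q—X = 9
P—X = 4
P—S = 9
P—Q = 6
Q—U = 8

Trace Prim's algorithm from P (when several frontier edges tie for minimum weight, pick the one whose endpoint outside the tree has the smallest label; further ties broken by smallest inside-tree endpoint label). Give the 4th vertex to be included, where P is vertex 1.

S

Prim, starting at P.
Step 1: frontier [P—X 4, P—Q 6, P—S 9] → take P—X (4); add X.
Step 2: frontier [P—Q 6, P—S 9, Q—X 9, U—X 12] → take P—Q (6); add Q.
Step 3: frontier [P—S 9, Q—S 6, Q—U 8, U—X 12] → take Q—S (6); add S.
Step 4: frontier [Q—U 8, S—U 21, U—X 12] → take Q—U (8); add U.
Vertex order: P, X, Q, S, U. The 4th vertex is S.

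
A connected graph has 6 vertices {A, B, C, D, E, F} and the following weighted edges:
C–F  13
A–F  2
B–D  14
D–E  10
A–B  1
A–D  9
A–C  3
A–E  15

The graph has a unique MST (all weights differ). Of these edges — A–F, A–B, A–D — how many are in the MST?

Sort edges by weight, then run Kruskal:
A–B (1): add — endpoints in different components.
A–F (2): add — endpoints in different components.
A–C (3): add — endpoints in different components.
A–D (9): add — endpoints in different components.
D–E (10): add — endpoints in different components.
MST edge set: {A–B, A–F, A–C, A–D, D–E}.
Of the listed edges, {A–F, A–B, A–D} are in the MST → 3.

3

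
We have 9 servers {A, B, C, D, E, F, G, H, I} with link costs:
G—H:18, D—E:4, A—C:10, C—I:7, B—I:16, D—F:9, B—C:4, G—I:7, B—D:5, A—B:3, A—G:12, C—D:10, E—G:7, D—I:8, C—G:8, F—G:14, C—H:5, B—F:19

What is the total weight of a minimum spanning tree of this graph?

Kruskal: consider edges lightest-first.
A—B (3): add — endpoints in different components.
B—C (4): add — endpoints in different components.
D—E (4): add — endpoints in different components.
B—D (5): add — endpoints in different components.
C—H (5): add — endpoints in different components.
C—I (7): add — endpoints in different components.
E—G (7): add — endpoints in different components.
G—I (7): skip — G and I already connected.
C—G (8): skip — C and G already connected.
D—I (8): skip — D and I already connected.
D—F (9): add — endpoints in different components.
MST edges: A—B, B—C, D—E, B—D, C—H, C—I, E—G, D—F; total weight 3+4+4+5+5+7+7+9 = 44.

44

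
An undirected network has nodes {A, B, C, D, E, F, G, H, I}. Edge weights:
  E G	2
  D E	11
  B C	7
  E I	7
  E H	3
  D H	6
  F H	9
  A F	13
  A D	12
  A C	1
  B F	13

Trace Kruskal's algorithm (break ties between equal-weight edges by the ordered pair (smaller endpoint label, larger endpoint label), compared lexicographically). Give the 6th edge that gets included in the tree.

E-I

Kruskal's algorithm — process edges by increasing weight (ties by edge label):
A C (1): add — endpoints in different components.
E G (2): add — endpoints in different components.
E H (3): add — endpoints in different components.
D H (6): add — endpoints in different components.
B C (7): add — endpoints in different components.
E I (7): add — endpoints in different components.
F H (9): add — endpoints in different components.
D E (11): skip — D and E already connected.
A D (12): add — endpoints in different components.
The 6th edge added is E I.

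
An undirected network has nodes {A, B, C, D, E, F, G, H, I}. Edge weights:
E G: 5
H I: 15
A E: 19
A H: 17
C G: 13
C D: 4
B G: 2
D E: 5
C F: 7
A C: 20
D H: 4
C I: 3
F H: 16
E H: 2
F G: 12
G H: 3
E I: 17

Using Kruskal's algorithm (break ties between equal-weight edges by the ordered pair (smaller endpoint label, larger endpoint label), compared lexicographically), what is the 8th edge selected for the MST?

A-H

Sort edges by weight, then run Kruskal:
B G (2): add — endpoints in different components.
E H (2): add — endpoints in different components.
C I (3): add — endpoints in different components.
G H (3): add — endpoints in different components.
C D (4): add — endpoints in different components.
D H (4): add — endpoints in different components.
D E (5): skip — D and E already connected.
E G (5): skip — E and G already connected.
C F (7): add — endpoints in different components.
F G (12): skip — F and G already connected.
C G (13): skip — C and G already connected.
H I (15): skip — H and I already connected.
F H (16): skip — F and H already connected.
A H (17): add — endpoints in different components.
The 8th edge added is A H.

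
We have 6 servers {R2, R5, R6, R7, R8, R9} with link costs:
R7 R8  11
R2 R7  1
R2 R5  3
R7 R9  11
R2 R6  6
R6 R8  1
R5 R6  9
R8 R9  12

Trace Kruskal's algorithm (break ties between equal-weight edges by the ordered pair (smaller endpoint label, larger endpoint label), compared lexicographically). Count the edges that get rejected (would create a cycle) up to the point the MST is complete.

Sort edges by weight, then run Kruskal:
R2 R7 (1): add — endpoints in different components.
R6 R8 (1): add — endpoints in different components.
R2 R5 (3): add — endpoints in different components.
R2 R6 (6): add — endpoints in different components.
R5 R6 (9): skip — R6 and R5 already connected.
R7 R8 (11): skip — R8 and R7 already connected.
R7 R9 (11): add — endpoints in different components.
Edges rejected before the tree was complete: 2.

2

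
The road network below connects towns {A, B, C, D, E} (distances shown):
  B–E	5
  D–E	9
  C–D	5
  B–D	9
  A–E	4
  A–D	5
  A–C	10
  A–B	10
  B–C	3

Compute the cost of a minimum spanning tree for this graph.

17

Prim, starting at E.
Step 1: frontier [A–E 4, B–E 5, D–E 9] → take A–E (4); add A.
Step 2: frontier [A–D 5, A–B 10, A–C 10, B–E 5, D–E 9] → take B–E (5); add B.
Step 3: frontier [A–D 5, A–C 10, B–C 3, B–D 9, D–E 9] → take B–C (3); add C.
Step 4: frontier [A–D 5, B–D 9, C–D 5, D–E 9] → take A–D (5); add D.
MST edges: A–E, B–E, B–C, A–D; total weight 4+5+3+5 = 17.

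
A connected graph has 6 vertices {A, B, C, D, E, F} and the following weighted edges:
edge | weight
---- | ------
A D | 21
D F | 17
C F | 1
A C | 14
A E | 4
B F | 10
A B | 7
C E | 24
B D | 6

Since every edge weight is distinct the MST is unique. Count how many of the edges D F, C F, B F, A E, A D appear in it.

Kruskal: consider edges lightest-first.
C F (1): add — endpoints in different components.
A E (4): add — endpoints in different components.
B D (6): add — endpoints in different components.
A B (7): add — endpoints in different components.
B F (10): add — endpoints in different components.
MST edge set: {C F, A E, B D, A B, B F}.
Of the listed edges, {C F, B F, A E} are in the MST → 3.

3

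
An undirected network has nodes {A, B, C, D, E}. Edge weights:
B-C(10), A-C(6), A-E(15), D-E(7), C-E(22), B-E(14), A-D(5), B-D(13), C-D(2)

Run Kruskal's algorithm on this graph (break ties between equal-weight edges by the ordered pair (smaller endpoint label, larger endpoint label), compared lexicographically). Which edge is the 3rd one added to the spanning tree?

Sort edges by weight, then run Kruskal:
C-D (2): add. Components now {A} {B} {C,D} {E}
A-D (5): add. Components now {A,C,D} {B} {E}
A-C (6): skip — A and C already connected.
D-E (7): add. Components now {A,C,D,E} {B}
B-C (10): add. Components now {A,B,C,D,E}
The 3rd edge added is D-E.

D-E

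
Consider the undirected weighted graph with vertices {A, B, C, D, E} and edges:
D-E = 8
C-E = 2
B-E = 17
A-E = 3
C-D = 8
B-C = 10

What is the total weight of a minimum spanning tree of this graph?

Kruskal's algorithm — process edges by increasing weight (ties by edge label):
C-E (2): add. Components now {A} {B} {C,E} {D}
A-E (3): add. Components now {A,C,E} {B} {D}
C-D (8): add. Components now {A,C,D,E} {B}
D-E (8): skip — D and E already connected.
B-C (10): add. Components now {A,B,C,D,E}
MST edges: C-E, A-E, C-D, B-C; total weight 2+3+8+10 = 23.

23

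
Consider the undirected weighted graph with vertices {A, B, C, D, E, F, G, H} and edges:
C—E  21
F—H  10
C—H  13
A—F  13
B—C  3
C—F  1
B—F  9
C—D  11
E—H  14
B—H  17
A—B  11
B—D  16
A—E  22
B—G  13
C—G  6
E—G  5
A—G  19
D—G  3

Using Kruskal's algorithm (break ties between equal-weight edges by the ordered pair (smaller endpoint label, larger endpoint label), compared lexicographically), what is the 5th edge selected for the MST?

C-G

Kruskal's algorithm — process edges by increasing weight (ties by edge label):
C—F (1): add — endpoints in different components.
B—C (3): add — endpoints in different components.
D—G (3): add — endpoints in different components.
E—G (5): add — endpoints in different components.
C—G (6): add — endpoints in different components.
B—F (9): skip — B and F already connected.
F—H (10): add — endpoints in different components.
A—B (11): add — endpoints in different components.
The 5th edge added is C—G.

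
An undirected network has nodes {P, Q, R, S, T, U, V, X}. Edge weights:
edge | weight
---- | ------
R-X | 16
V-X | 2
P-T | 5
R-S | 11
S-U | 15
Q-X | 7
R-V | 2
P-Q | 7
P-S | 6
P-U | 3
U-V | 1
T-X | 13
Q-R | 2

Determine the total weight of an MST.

21

Grow the tree from R using Prim:
Step 1: frontier [Q-R 2, R-V 2, R-S 11, R-X 16] → take Q-R (2); add Q.
Step 2: frontier [P-Q 7, Q-X 7, R-V 2, R-S 11, R-X 16] → take R-V (2); add V.
Step 3: frontier [P-Q 7, Q-X 7, R-S 11, R-X 16, U-V 1, V-X 2] → take U-V (1); add U.
Step 4: frontier [P-Q 7, Q-X 7, R-S 11, R-X 16, P-U 3, S-U 15, V-X 2] → take V-X (2); add X.
Step 5: frontier [P-Q 7, R-S 11, P-U 3, S-U 15, T-X 13] → take P-U (3); add P.
Step 6: frontier [P-T 5, P-S 6, R-S 11, S-U 15, T-X 13] → take P-T (5); add T.
Step 7: frontier [P-S 6, R-S 11, S-U 15] → take P-S (6); add S.
MST edges: Q-R, R-V, U-V, V-X, P-U, P-T, P-S; total weight 2+2+1+2+3+5+6 = 21.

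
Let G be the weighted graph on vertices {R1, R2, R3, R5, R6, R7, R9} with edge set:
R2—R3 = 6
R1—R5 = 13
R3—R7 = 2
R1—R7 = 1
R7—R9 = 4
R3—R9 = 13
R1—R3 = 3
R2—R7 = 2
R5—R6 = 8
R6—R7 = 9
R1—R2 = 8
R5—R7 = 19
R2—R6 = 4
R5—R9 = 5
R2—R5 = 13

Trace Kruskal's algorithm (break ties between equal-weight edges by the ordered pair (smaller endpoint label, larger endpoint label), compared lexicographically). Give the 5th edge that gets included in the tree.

Kruskal: consider edges lightest-first.
R1—R7 (1): add — endpoints in different components.
R2—R7 (2): add — endpoints in different components.
R3—R7 (2): add — endpoints in different components.
R1—R3 (3): skip — R1 and R3 already connected.
R2—R6 (4): add — endpoints in different components.
R7—R9 (4): add — endpoints in different components.
R5—R9 (5): add — endpoints in different components.
The 5th edge added is R7—R9.

R7-R9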